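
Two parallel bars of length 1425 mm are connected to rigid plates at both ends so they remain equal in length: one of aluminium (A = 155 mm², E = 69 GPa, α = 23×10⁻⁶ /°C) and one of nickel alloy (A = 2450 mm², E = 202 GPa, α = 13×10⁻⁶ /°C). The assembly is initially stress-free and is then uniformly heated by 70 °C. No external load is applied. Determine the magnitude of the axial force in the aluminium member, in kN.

P ≈ 7.33 kN (compressive in the aluminium)

Both members must finish at the same length. With the larger α, the aluminium tends to over-expand; the plates restrain it, putting the aluminium in compression and the nickel alloy in tension. With no external load the two internal forces are equal and opposite, magnitude P.
Equating the net (thermal + elastic) strains gives |α₁ − α₂|·ΔT = P·[1/(A₁E₁) + 1/(A₂E₂)].
|α₁ − α₂|·ΔT = 10×10⁻⁶ × 70 = 0.0007.
1/(A₁E₁) + 1/(A₂E₂) = 1/(155×69×10³) + 1/(2450×202×10³) = 9.552×10⁻⁸ N⁻¹.
So P = 0.0007 / 9.552×10⁻⁸ = 7.328 kN.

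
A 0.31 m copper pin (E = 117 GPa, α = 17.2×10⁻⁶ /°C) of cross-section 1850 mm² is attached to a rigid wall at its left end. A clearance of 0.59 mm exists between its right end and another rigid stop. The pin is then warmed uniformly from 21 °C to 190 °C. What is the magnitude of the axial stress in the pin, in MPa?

σ ≈ 117 MPa (compressive)

If the wall were absent the pin would grow by αΔT L = 17.2×10⁻⁶ × 169 × 310 = 0.9011 mm.
This exceeds the 0.59 mm gap, so the wall pushes back. The portion of expansion that must be recovered elastically is δ_free − gap = 0.9011 − 0.59 = 0.3111 mm.
Compatibility: PL/(AE) = 0.3111 mm, so σ = P/A = E × (0.3111/310) = 117.4 MPa.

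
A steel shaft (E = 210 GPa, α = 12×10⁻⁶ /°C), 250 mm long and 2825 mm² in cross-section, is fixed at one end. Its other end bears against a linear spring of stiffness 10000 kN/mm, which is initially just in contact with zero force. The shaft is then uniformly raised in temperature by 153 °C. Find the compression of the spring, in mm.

δ ≈ 0.088 mm

If the spring were absent the shaft would lengthen by αΔT L = 12×10⁻⁶ × 153 × 250 = 0.459 mm.
With a force P in the spring, the elastic change of the shaft is PL/(AE) and that of the spring is P/k; compatibility requires their sum to equal δ_free.
So P = δ_free / [L/(AE) + 1/k] = 0.459 / [ 250/(2825×210×10³) + 1/(10000×10³) ].
P = 0.459 / 5.214×10⁻⁷ = 880300 N.
Spring compression = P/k = 880300/(10000×10³) = 0.08803 mm.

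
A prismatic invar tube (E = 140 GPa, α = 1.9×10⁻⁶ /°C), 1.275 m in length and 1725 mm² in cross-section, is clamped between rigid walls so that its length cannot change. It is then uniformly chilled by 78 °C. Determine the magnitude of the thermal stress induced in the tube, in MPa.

σ ≈ 20.7 MPa (tensile)

With length fixed, the mechanical strain must cancel the thermal strain αΔT = 1.9×10⁻⁶ × 78 = 148.2×10⁻⁶.
σ = EαΔT = 140×10³ × 1.9×10⁻⁶ × 78 = 20.75 MPa (tensile; the tube is trying to contract).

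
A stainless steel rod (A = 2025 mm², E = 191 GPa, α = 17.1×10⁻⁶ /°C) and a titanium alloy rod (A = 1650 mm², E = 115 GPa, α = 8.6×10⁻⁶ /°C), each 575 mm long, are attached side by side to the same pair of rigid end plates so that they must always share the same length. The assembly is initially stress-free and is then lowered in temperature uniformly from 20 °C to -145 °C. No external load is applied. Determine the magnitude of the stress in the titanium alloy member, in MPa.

σ ≈ 108 MPa (compressive)

Equilibrium of a rigid end plate with no external load gives equal and opposite internal forces ±P in the two members. Since α_{stainless steel} > α_{titanium alloy}, cooling drives the stainless steel into tension and the titanium alloy into compression.
Setting the final lengths equal and cancelling L: (α₁ − α₂)ΔT = P/(A₁E₁) + P/(A₂E₂).
|α₁ − α₂|·ΔT = 8.5×10⁻⁶ × 165 = 0.001403.
1/(A₁E₁) + 1/(A₂E₂) = 1/(2025×191×10³) + 1/(1650×115×10³) = 7.856×10⁻⁹ N⁻¹.
So P = 0.001403 / 7.856×10⁻⁹ = 178.5 kN.
σ_{titanium alloy} = P/A₂ = 178500/1650 = 108.2 MPa, compressive.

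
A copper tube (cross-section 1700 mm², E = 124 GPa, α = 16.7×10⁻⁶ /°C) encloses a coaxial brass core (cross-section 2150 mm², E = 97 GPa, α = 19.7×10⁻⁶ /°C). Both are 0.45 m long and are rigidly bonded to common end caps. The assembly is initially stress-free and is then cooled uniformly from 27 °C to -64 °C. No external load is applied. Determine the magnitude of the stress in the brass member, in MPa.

σ ≈ 13.3 MPa (tensile)

The brass has the larger α, so on cooling it would change length more than the copper if both were free. The rigid plates force a common final length, so the brass is put into tension and the copper into compression, with equal and opposite forces P (no external load).
Setting the final lengths equal and cancelling L: (α₁ − α₂)ΔT = P/(A₁E₁) + P/(A₂E₂).
|α₁ − α₂|·ΔT = 3×10⁻⁶ × 91 = 0.000273.
1/(A₁E₁) + 1/(A₂E₂) = 1/(1700×124×10³) + 1/(2150×97×10³) = 9.539×10⁻⁹ N⁻¹.
P = 0.000273 / 9.539×10⁻⁹ = 28620 N = 28.62 kN.
σ_{brass} = P/A₂ = 28620/2150 = 13.31 MPa, tensile.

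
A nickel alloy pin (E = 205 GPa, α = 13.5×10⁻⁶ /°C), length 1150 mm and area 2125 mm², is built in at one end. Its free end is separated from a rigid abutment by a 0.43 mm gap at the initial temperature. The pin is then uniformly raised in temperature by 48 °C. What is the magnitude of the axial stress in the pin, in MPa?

σ ≈ 56.2 MPa (compressive)

Free thermal elongation = αΔT L = 13.5×10⁻⁶ × 48 × 1150 = 0.7452 mm.
This exceeds the 0.43 mm gap, so the wall pushes back. The portion of expansion that must be recovered elastically is δ_free − gap = 0.7452 − 0.43 = 0.3152 mm.
So σ = E(δ_free − g)/L = 205×10³ × 0.3152/1150 = 56.19 MPa.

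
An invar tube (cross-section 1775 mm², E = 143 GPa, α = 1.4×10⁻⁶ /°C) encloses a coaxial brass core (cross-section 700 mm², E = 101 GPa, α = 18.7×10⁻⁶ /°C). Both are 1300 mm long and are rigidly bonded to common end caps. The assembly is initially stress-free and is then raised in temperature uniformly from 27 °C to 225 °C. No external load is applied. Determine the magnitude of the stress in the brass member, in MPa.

σ ≈ 271 MPa (compressive)

Both members must finish at the same length. With the larger α, the brass tends to over-expand; the plates restrain it, putting the brass in compression and the invar in tension. With no external load the two internal forces are equal and opposite, magnitude P.
Equating the net (thermal + elastic) strains gives |α₁ − α₂|·ΔT = P·[1/(A₁E₁) + 1/(A₂E₂)].
|α₁ − α₂|·ΔT = 17.3×10⁻⁶ × 198 = 0.003425.
1/(A₁E₁) + 1/(A₂E₂) = 1/(1775×143×10³) + 1/(700×101×10³) = 1.808×10⁻⁸ N⁻¹.
So P = 0.003425 / 1.808×10⁻⁸ = 189.4 kN.
σ_{brass} = P/A₂ = 189400/700 = 270.6 MPa, compressive.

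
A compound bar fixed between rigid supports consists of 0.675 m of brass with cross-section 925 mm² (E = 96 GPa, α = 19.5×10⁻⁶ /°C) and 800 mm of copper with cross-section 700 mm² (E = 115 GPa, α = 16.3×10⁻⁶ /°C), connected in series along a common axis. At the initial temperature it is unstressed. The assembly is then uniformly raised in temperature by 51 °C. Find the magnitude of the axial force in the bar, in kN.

P ≈ 76.2 kN (compressive)

If the supports were absent, the total length change would be Σ αᵢΔT Lᵢ = 19.5×10⁻⁶×51×675 + 16.3×10⁻⁶×51×800 = 1.336 mm.
Since the ends are fixed, an axial force P builds up, equal in every segment, with P · Σ Lᵢ/(AᵢEᵢ) = δ_free.
The series flexibility is Σ Lᵢ/(AᵢEᵢ) = 675/(925×96×10³) + 800/(700×115×10³) = 1.754×10⁻⁵ mm/N.
P = 1.336 / 1.754×10⁻⁵ = 76190 N = 76.19 kN, compressive.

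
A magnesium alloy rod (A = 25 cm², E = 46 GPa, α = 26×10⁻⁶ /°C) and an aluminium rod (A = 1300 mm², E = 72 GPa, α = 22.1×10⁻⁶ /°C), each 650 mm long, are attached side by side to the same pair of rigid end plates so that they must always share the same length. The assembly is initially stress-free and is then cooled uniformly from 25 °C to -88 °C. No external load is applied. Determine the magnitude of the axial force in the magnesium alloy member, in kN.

Both members must finish at the same length. With the larger α, the magnesium alloy tends to over-contract; the plates restrain it, putting the magnesium alloy in tension and the aluminium in compression. With no external load the two internal forces are equal and opposite, magnitude P.
Compatibility of the two members (thermal + elastic change equal): (α₁ − α₂)ΔT = P·[1/(A₁E₁) + 1/(A₂E₂)].
|α₁ − α₂|·ΔT = 3.9×10⁻⁶ × 113 = 0.0004407.
1/(A₁E₁) + 1/(A₂E₂) = 1/(2500×46×10³) + 1/(1300×72×10³) = 1.938×10⁻⁸ N⁻¹.
So P = 0.0004407 / 1.938×10⁻⁸ = 22.74 kN.

P ≈ 22.7 kN (tensile in the magnesium alloy)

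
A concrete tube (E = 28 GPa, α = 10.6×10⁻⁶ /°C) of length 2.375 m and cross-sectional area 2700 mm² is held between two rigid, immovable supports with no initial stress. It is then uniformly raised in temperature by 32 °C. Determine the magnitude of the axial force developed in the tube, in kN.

P ≈ 25.6 kN (compressive)

The ends cannot move, so σ = EαΔT = 28×10³ × 10.6×10⁻⁶ × 32 = 9.498 MPa.
Then P = σA = 9.498 × 2700 mm² = 25.64 kN, compressive.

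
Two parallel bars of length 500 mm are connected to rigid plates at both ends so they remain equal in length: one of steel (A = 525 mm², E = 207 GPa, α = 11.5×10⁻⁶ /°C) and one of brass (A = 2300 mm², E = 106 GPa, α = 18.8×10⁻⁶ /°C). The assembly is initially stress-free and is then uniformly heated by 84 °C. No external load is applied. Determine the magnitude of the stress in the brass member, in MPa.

σ ≈ 20 MPa (compressive)

Both members must finish at the same length. With the larger α, the brass tends to over-expand; the plates restrain it, putting the brass in compression and the steel in tension. With no external load the two internal forces are equal and opposite, magnitude P.
Equating the net (thermal + elastic) strains gives |α₁ − α₂|·ΔT = P·[1/(A₁E₁) + 1/(A₂E₂)].
|α₁ − α₂|·ΔT = 7.3×10⁻⁶ × 84 = 0.0006132.
1/(A₁E₁) + 1/(A₂E₂) = 1/(525×207×10³) + 1/(2300×106×10³) = 1.33×10⁻⁸ N⁻¹.
So P = 0.0006132 / 1.33×10⁻⁸ = 46.09 kN.
σ_{brass} = P/A₂ = 46090/2300 = 20.04 MPa, compressive.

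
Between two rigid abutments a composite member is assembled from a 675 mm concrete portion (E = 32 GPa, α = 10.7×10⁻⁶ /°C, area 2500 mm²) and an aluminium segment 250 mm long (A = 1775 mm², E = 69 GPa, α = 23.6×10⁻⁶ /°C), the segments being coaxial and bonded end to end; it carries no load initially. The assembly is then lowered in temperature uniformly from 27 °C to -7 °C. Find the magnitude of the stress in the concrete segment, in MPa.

σ ≈ 17 MPa (tensile)

If the supports were absent, the total length change would be Σ αᵢΔT Lᵢ = 10.7×10⁻⁶×34×675 + 23.6×10⁻⁶×34×250 = 0.4462 mm.
The rigid supports impose zero overall length change; the single axial force P common to all segments must satisfy P Σ Lᵢ/(AᵢEᵢ) = δ_free.
The series flexibility is Σ Lᵢ/(AᵢEᵢ) = 675/(2500×32×10³) + 250/(1775×69×10³) = 1.048×10⁻⁵ mm/N.
So P = 0.4462 / 1.048×10⁻⁵ = 42.58 kN, tensile.
σ_{concrete} = P / A = 42580 / 2500 = 17.03 MPa.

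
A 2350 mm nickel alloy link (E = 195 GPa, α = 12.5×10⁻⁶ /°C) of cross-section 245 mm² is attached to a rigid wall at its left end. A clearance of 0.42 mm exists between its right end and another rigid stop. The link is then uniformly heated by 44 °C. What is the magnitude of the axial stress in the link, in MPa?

σ ≈ 72.4 MPa (compressive)

Free thermal elongation = αΔT L = 12.5×10⁻⁶ × 44 × 2350 = 1.292 mm.
This exceeds the 0.42 mm gap, so the wall pushes back. The portion of expansion that must be recovered elastically is δ_free − gap = 1.292 − 0.42 = 0.8725 mm.
So σ = E(δ_free − g)/L = 195×10³ × 0.8725/2350 = 72.4 MPa.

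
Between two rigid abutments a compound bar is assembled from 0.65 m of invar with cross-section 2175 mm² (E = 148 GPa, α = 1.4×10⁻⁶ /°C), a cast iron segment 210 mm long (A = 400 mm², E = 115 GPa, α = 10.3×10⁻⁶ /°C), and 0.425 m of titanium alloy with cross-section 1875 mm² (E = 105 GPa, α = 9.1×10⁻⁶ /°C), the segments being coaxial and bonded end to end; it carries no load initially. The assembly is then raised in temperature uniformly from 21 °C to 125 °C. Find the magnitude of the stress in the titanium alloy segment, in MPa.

σ ≈ 44 MPa (compressive)

With the walls removed the bar would change length by δ_free = Σ αᵢΔT Lᵢ = 1.4×10⁻⁶×104×650 + 10.3×10⁻⁶×104×210 + 9.1×10⁻⁶×104×425 = 0.7218 mm.
The rigid supports impose zero overall length change; the single axial force P common to all segments must satisfy P Σ Lᵢ/(AᵢEᵢ) = δ_free.
Σ Lᵢ/(AᵢEᵢ) = 650/(2175×148×10³) + 210/(400×115×10³) + 425/(1875×105×10³) = 8.743×10⁻⁶ mm/N.
Hence P = δ_free / Σ(L/AE) = 0.7218/8.743×10⁻⁶ = 82.56 kN (compressive).
σ_{titanium alloy} = P / A = 82560 / 1875 = 44.03 MPa.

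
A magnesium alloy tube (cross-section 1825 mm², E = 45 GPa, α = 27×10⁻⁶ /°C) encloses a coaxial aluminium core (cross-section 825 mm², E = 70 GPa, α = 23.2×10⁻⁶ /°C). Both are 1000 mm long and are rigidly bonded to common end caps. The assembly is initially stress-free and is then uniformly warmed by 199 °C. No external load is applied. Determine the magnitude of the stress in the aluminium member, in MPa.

σ ≈ 31.1 MPa (tensile)

The magnesium alloy has the larger α, so on heating it would change length more than the aluminium if both were free. The rigid plates force a common final length, so the magnesium alloy is put into compression and the aluminium into tension, with equal and opposite forces P (no external load).
Equating the net (thermal + elastic) strains gives |α₁ − α₂|·ΔT = P·[1/(A₁E₁) + 1/(A₂E₂)].
|α₁ − α₂|·ΔT = 3.8×10⁻⁶ × 199 = 0.0007562.
1/(A₁E₁) + 1/(A₂E₂) = 1/(1825×45×10³) + 1/(825×70×10³) = 2.949×10⁻⁸ N⁻¹.
P = 0.0007562 / 2.949×10⁻⁸ = 25640 N = 25.64 kN.
σ_{aluminium} = P/A₂ = 25640/825 = 31.08 MPa, tensile.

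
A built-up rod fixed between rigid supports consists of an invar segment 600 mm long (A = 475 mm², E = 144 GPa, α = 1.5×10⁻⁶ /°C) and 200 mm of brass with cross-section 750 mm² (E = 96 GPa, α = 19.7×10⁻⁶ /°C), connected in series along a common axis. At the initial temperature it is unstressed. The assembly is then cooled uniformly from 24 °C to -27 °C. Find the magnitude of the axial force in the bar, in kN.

With the walls removed the bar would change length by δ_free = Σ αᵢΔT Lᵢ = 1.5×10⁻⁶×51×600 + 19.7×10⁻⁶×51×200 = 0.2468 mm.
The walls prevent any net length change, so an axial force P (same in every segment) develops. Compatibility: P · Σ Lᵢ/(AᵢEᵢ) = δ_free.
Σ Lᵢ/(AᵢEᵢ) = 600/(475×144×10³) + 200/(750×96×10³) = 1.155×10⁻⁵ mm/N.
P = 0.2468 / 1.155×10⁻⁵ = 21370 N = 21.37 kN, tensile.

P ≈ 21.4 kN (tensile)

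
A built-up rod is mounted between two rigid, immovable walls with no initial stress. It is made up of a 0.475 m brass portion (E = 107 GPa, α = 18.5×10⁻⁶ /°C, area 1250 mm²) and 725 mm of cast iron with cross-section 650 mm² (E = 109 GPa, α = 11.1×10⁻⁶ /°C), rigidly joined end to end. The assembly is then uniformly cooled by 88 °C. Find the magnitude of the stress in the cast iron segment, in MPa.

σ ≈ 165 MPa (tensile)

Free thermal contraction of the whole bar: Σ αᵢΔT Lᵢ = 18.5×10⁻⁶×88×475 + 11.1×10⁻⁶×88×725 = 1.481 mm.
Since the ends are fixed, an axial force P builds up, equal in every segment, with P · Σ Lᵢ/(AᵢEᵢ) = δ_free.
Σ Lᵢ/(AᵢEᵢ) = 475/(1250×107×10³) + 725/(650×109×10³) = 1.378×10⁻⁵ mm/N.
P = 1.481 / 1.378×10⁻⁵ = 107500 N = 107.5 kN, tensile.
σ_{cast iron} = P / A = 107500 / 650 = 165.3 MPa.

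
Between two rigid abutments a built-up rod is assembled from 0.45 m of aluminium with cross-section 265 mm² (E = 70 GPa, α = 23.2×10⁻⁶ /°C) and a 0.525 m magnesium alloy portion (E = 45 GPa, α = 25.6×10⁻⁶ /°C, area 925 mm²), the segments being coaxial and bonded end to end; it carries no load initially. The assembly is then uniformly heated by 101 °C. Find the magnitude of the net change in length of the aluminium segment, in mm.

|ΔL| ≈ 0.532 mm

Free thermal expansion of the whole bar: Σ αᵢΔT Lᵢ = 23.2×10⁻⁶×101×450 + 25.6×10⁻⁶×101×525 = 2.412 mm.
The rigid supports impose zero overall length change; the single axial force P common to all segments must satisfy P Σ Lᵢ/(AᵢEᵢ) = δ_free.
The series flexibility is Σ Lᵢ/(AᵢEᵢ) = 450/(265×70×10³) + 525/(925×45×10³) = 3.687×10⁻⁵ mm/N.
So P = 2.412 / 3.687×10⁻⁵ = 65.41 kN, compressive.
For the aluminium segment, free thermal change = 23.2×10⁻⁶×101×450 = 1.054 mm and elastic change from P = 65410×450/(265×70×10³) = 1.587 mm; these oppose, so the net change is 0.532 mm (segment shortens).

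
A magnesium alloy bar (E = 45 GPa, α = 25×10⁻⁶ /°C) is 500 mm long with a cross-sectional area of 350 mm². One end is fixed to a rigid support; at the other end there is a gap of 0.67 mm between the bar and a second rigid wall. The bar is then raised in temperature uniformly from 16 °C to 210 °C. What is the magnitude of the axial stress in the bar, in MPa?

If the wall were absent the bar would grow by αΔT L = 25×10⁻⁶ × 194 × 500 = 2.425 mm.
The gap closes (δ_free > 0.67 mm) and the wall then resists a further 2.425 − 0.67 = 1.755 mm of expansion.
So σ = E(δ_free − g)/L = 45×10³ × 1.755/500 = 157.9 MPa.

σ ≈ 158 MPa (compressive)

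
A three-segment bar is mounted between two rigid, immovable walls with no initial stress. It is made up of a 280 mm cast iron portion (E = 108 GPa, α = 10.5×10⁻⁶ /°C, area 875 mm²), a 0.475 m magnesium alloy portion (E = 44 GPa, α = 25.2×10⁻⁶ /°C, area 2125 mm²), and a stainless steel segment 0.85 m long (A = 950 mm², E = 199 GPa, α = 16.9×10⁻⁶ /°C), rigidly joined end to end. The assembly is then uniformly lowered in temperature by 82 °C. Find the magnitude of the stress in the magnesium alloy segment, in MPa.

If the supports were absent, the total length change would be Σ αᵢΔT Lᵢ = 10.5×10⁻⁶×82×280 + 25.2×10⁻⁶×82×475 + 16.9×10⁻⁶×82×850 = 2.401 mm.
The rigid supports impose zero overall length change; the single axial force P common to all segments must satisfy P Σ Lᵢ/(AᵢEᵢ) = δ_free.
Σ Lᵢ/(AᵢEᵢ) = 280/(875×108×10³) + 475/(2125×44×10³) + 850/(950×199×10³) = 1.254×10⁻⁵ mm/N.
P = 2.401 / 1.254×10⁻⁵ = 191400 N = 191.4 kN, tensile.
σ_{magnesium alloy} = P / A = 191400 / 2125 = 90.09 MPa.

σ ≈ 90.1 MPa (tensile)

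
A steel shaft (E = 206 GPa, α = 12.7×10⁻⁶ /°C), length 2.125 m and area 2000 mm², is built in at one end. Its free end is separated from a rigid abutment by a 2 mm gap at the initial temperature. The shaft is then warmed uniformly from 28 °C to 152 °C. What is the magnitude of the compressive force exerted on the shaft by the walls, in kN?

Free thermal elongation = αΔT L = 12.7×10⁻⁶ × 124 × 2125 = 3.346 mm.
This exceeds the 2 mm gap, so the wall pushes back. The portion of expansion that must be recovered elastically is δ_free − gap = 3.346 − 2 = 1.346 mm.
Compatibility: PL/(AE) = 1.346 mm, so σ = P/A = E × (1.346/2125) = 130.5 MPa.
Force on the wall = σA = 130.5 × 2000 mm² = 261.1 kN.

P ≈ 261 kN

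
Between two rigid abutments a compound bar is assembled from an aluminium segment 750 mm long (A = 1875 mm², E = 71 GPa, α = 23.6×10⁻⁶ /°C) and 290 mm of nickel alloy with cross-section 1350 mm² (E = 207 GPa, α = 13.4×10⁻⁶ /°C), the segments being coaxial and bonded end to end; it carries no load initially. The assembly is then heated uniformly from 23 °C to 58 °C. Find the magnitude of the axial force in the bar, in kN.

P ≈ 113 kN (compressive)

Free thermal expansion of the whole bar: Σ αᵢΔT Lᵢ = 23.6×10⁻⁶×35×750 + 13.4×10⁻⁶×35×290 = 0.7555 mm.
Since the ends are fixed, an axial force P builds up, equal in every segment, with P · Σ Lᵢ/(AᵢEᵢ) = δ_free.
Σ Lᵢ/(AᵢEᵢ) = 750/(1875×71×10³) + 290/(1350×207×10³) = 6.672×10⁻⁶ mm/N.
Hence P = δ_free / Σ(L/AE) = 0.7555/6.672×10⁻⁶ = 113.2 kN (compressive).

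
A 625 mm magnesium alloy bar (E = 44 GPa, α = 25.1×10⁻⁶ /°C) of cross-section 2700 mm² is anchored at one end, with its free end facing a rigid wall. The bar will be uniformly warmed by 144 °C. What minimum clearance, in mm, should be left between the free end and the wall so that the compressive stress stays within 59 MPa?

Free expansion if unrestrained: δ_free = αΔT L = 25.1×10⁻⁶ × 144 × 625 = 2.259 mm.
At the allowable stress the elastic shortening the wall may impose is σL/E = 59 × 625 / (44×10³) = 0.8381 mm.
So the gap has to take up the difference, g_min = δ_free − σL/E = 2.259 − 0.8381 = 1.421 mm.

g ≈ 1.42 mm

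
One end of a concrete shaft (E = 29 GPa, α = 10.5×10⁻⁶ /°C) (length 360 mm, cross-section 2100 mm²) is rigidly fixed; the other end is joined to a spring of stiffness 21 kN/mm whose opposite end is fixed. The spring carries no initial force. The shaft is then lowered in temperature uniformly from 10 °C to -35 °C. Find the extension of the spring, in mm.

δ ≈ 0.151 mm

If the spring were absent the shaft would shorten by αΔT L = 10.5×10⁻⁶ × 45 × 360 = 0.1701 mm.
With a force P in the spring, the elastic change of the shaft is PL/(AE) and that of the spring is P/k; compatibility requires their sum to equal δ_free.
So P = δ_free / [L/(AE) + 1/k] = 0.1701 / [ 360/(2100×29×10³) + 1/(21×10³) ].
P = 0.1701 / 5.353×10⁻⁵ = 3178 N.
Spring extension = P/k = 3178/(21×10³) = 0.1513 mm.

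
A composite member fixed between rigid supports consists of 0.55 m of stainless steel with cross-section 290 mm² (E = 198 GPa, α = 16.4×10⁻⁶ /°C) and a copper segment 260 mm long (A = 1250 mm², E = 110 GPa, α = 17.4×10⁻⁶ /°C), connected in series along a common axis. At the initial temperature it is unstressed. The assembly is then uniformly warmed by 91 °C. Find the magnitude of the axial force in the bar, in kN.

Free thermal expansion of the whole bar: Σ αᵢΔT Lᵢ = 16.4×10⁻⁶×91×550 + 17.4×10⁻⁶×91×260 = 1.233 mm.
Since the ends are fixed, an axial force P builds up, equal in every segment, with P · Σ Lᵢ/(AᵢEᵢ) = δ_free.
Σ Lᵢ/(AᵢEᵢ) = 550/(290×198×10³) + 260/(1250×110×10³) = 1.147×10⁻⁵ mm/N.
So P = 1.233 / 1.147×10⁻⁵ = 107.5 kN, compressive.

P ≈ 107 kN (compressive)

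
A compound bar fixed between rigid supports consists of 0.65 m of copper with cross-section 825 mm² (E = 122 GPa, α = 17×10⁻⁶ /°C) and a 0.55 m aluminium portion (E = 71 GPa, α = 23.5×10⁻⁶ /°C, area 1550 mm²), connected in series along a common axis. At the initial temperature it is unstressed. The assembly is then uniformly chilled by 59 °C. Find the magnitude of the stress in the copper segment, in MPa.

σ ≈ 150 MPa (tensile)

If the supports were absent, the total length change would be Σ αᵢΔT Lᵢ = 17×10⁻⁶×59×650 + 23.5×10⁻⁶×59×550 = 1.415 mm.
The rigid supports impose zero overall length change; the single axial force P common to all segments must satisfy P Σ Lᵢ/(AᵢEᵢ) = δ_free.
Σ Lᵢ/(AᵢEᵢ) = 650/(825×122×10³) + 550/(1550×71×10³) = 1.146×10⁻⁵ mm/N.
Hence P = δ_free / Σ(L/AE) = 1.415/1.146×10⁻⁵ = 123.5 kN (tensile).
σ_{copper} = P / A = 123500 / 825 = 149.7 MPa.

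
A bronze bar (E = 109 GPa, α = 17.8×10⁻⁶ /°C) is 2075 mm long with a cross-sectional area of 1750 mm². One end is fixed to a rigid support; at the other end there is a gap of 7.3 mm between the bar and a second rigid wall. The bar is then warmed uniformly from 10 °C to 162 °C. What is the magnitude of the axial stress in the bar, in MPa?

If the wall were absent the bar would grow by αΔT L = 17.8×10⁻⁶ × 152 × 2075 = 5.614 mm.
Since δ_free = 5.61 mm is less than the 7.3 mm gap, the bar never touches the wall. No axial force develops.

σ ≈ 0 MPa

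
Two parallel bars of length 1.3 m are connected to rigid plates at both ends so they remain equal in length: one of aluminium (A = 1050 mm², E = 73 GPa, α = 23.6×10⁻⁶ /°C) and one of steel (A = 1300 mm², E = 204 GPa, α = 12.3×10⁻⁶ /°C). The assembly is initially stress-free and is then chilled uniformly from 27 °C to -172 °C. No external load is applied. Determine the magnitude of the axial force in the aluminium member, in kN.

P ≈ 134 kN (tensile in the aluminium)

Both members must finish at the same length. With the larger α, the aluminium tends to over-contract; the plates restrain it, putting the aluminium in tension and the steel in compression. With no external load the two internal forces are equal and opposite, magnitude P.
Setting the final lengths equal and cancelling L: (α₁ − α₂)ΔT = P/(A₁E₁) + P/(A₂E₂).
|α₁ − α₂|·ΔT = 11.3×10⁻⁶ × 199 = 0.002249.
1/(A₁E₁) + 1/(A₂E₂) = 1/(1050×73×10³) + 1/(1300×204×10³) = 1.682×10⁻⁸ N⁻¹.
P = 0.002249 / 1.682×10⁻⁸ = 133700 N = 133.7 kN.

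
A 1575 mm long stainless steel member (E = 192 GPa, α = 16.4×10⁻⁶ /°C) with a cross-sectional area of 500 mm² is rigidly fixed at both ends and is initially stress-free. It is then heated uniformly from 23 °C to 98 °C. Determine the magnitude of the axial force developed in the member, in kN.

The ends cannot move, so σ = EαΔT = 192×10³ × 16.4×10⁻⁶ × 75 = 236.2 MPa.
P = AEαΔT = 500 × 192×10³ × 16.4×10⁻⁶ × 75 = 118.1 kN (compressive).

P ≈ 118 kN (compressive)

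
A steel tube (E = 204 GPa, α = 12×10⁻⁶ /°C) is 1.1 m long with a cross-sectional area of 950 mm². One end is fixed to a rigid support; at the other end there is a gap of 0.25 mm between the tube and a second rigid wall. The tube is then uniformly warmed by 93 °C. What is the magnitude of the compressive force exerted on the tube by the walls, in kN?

Unrestrained expansion: δ_free = αΔT L = 12×10⁻⁶ × 93 × 1100 = 1.228 mm.
After closing the 0.25 mm clearance, 1.228 − 0.25 = 0.9776 mm of expansion remains to be suppressed by the wall.
That suppressed elongation corresponds to σ = E·Δ/L = 204×10³ × 0.9776/1100 = 181.3 MPa.
P = σA = 181.3 × 950 = 172.2 kN.

P ≈ 172 kN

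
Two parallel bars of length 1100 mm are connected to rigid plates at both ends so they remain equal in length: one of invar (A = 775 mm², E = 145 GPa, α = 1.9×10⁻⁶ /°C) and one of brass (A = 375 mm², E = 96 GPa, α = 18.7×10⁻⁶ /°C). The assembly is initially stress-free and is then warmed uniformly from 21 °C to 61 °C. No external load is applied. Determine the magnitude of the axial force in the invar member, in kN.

P ≈ 18.3 kN (tensile in the invar)

The brass has the larger α, so on heating it would change length more than the invar if both were free. The rigid plates force a common final length, so the brass is put into compression and the invar into tension, with equal and opposite forces P (no external load).
Equating the net (thermal + elastic) strains gives |α₁ − α₂|·ΔT = P·[1/(A₁E₁) + 1/(A₂E₂)].
|α₁ − α₂|·ΔT = 16.8×10⁻⁶ × 40 = 0.000672.
1/(A₁E₁) + 1/(A₂E₂) = 1/(775×145×10³) + 1/(375×96×10³) = 3.668×10⁻⁸ N⁻¹.
P = 0.000672 / 3.668×10⁻⁸ = 18320 N = 18.32 kN.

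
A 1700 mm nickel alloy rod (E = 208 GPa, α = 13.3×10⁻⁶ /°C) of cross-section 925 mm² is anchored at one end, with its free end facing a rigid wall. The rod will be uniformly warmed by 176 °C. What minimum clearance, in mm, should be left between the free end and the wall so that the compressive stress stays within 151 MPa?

With no wall the rod would lengthen by αΔT L = 13.3×10⁻⁶ × 176 × 1700 = 3.979 mm.
A stress of 151 MPa corresponds to the wall pushing the rod back by σL/E = 151×1700/(208×10³) = 1.234 mm.
The gap must absorb the remainder: g_min = 3.979 − 1.234 = 2.745 mm.

g ≈ 2.75 mm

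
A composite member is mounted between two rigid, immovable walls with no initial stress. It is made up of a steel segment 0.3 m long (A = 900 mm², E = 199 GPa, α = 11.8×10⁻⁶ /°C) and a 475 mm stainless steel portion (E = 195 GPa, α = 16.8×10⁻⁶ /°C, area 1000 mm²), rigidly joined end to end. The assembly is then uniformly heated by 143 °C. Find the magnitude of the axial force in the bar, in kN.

Free thermal expansion of the whole bar: Σ αᵢΔT Lᵢ = 11.8×10⁻⁶×143×300 + 16.8×10⁻⁶×143×475 = 1.647 mm.
The rigid supports impose zero overall length change; the single axial force P common to all segments must satisfy P Σ Lᵢ/(AᵢEᵢ) = δ_free.
The series flexibility is Σ Lᵢ/(AᵢEᵢ) = 300/(900×199×10³) + 475/(1000×195×10³) = 4.111×10⁻⁶ mm/N.
P = 1.647 / 4.111×10⁻⁶ = 400700 N = 400.7 kN, compressive.

P ≈ 401 kN (compressive)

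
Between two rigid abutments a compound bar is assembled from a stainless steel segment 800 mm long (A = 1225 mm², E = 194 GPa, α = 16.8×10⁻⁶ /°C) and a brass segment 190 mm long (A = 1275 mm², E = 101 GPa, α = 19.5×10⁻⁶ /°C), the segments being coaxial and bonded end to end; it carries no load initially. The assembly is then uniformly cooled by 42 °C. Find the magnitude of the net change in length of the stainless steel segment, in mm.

|ΔL| ≈ 0.0638 mm

If the supports were absent, the total length change would be Σ αᵢΔT Lᵢ = 16.8×10⁻⁶×42×800 + 19.5×10⁻⁶×42×190 = 0.7201 mm.
Since the ends are fixed, an axial force P builds up, equal in every segment, with P · Σ Lᵢ/(AᵢEᵢ) = δ_free.
The series flexibility is Σ Lᵢ/(AᵢEᵢ) = 800/(1225×194×10³) + 190/(1275×101×10³) = 4.842×10⁻⁶ mm/N.
Hence P = δ_free / Σ(L/AE) = 0.7201/4.842×10⁻⁶ = 148.7 kN (tensile).
For the stainless steel segment, free thermal change = 16.8×10⁻⁶×42×800 = 0.5645 mm and elastic change from P = 148700×800/(1225×194×10³) = 0.5007 mm; these oppose, so the net change is 0.0638 mm (segment shortens).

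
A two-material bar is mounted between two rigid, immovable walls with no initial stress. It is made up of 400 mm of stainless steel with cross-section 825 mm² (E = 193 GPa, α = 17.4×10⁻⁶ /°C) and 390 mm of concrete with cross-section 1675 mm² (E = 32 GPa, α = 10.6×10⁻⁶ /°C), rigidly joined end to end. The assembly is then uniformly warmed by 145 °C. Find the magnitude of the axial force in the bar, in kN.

If the supports were absent, the total length change would be Σ αᵢΔT Lᵢ = 17.4×10⁻⁶×145×400 + 10.6×10⁻⁶×145×390 = 1.609 mm.
The rigid supports impose zero overall length change; the single axial force P common to all segments must satisfy P Σ Lᵢ/(AᵢEᵢ) = δ_free.
The series flexibility is Σ Lᵢ/(AᵢEᵢ) = 400/(825×193×10³) + 390/(1675×32×10³) = 9.788×10⁻⁶ mm/N.
P = 1.609 / 9.788×10⁻⁶ = 164300 N = 164.3 kN, compressive.

P ≈ 164 kN (compressive)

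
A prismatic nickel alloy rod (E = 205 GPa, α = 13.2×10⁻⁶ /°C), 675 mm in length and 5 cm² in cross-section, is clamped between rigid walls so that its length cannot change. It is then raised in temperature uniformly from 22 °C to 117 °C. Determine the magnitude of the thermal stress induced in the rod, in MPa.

The supports are rigid, so the total axial strain is zero. The restrained thermal strain is ε = αΔT = 13.2×10⁻⁶ × 95 = 1254×10⁻⁶.
Hence σ = E·αΔT = 205×10³ × 1254×10⁻⁶ = 257.1 MPa, compressive.

σ ≈ 257 MPa (compressive)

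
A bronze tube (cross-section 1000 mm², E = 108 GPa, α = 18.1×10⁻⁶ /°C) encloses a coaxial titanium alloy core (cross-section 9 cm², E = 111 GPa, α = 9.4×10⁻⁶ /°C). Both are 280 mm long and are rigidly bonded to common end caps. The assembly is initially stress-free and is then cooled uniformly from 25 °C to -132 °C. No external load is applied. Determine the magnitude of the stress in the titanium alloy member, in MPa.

σ ≈ 78.8 MPa (compressive)

Both members must finish at the same length. With the larger α, the bronze tends to over-contract; the plates restrain it, putting the bronze in tension and the titanium alloy in compression. With no external load the two internal forces are equal and opposite, magnitude P.
Equating the net (thermal + elastic) strains gives |α₁ − α₂|·ΔT = P·[1/(A₁E₁) + 1/(A₂E₂)].
|α₁ − α₂|·ΔT = 8.7×10⁻⁶ × 157 = 0.001366.
1/(A₁E₁) + 1/(A₂E₂) = 1/(1000×108×10³) + 1/(900×111×10³) = 1.927×10⁻⁸ N⁻¹.
P = 0.001366 / 1.927×10⁻⁸ = 70880 N = 70.88 kN.
σ_{titanium alloy} = P/A₂ = 70880/900 = 78.76 MPa, compressive.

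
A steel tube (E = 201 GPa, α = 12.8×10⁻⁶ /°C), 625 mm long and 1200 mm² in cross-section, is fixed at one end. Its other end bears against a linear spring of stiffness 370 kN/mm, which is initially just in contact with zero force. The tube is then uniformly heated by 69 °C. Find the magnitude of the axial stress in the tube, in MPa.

σ ≈ 86.9 MPa (compressive)

If the spring were absent the tube would lengthen by αΔT L = 12.8×10⁻⁶ × 69 × 625 = 0.552 mm.
Let P be the compressive force at the spring. The tube shortens elastically by PL/(AE) and the spring compresses by P/k; together these equal δ_free.
So P = δ_free / [L/(AE) + 1/k] = 0.552 / [ 625/(1200×201×10³) + 1/(370×10³) ].
P = 0.552 / 5.294×10⁻⁶ = 104300 N.
σ = P/A = 104300/1200 = 86.89 MPa.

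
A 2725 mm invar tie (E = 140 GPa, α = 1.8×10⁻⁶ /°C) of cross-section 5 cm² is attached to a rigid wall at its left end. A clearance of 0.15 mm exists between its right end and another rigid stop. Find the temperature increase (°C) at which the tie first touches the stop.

The gap closes when αΔT L = 0.15 mm, since the tie is still unstressed at that instant.
ΔT = 0.15 / (1.8×10⁻⁶ × 2725) = 30.58 °C.

ΔT ≈ 30.6 °C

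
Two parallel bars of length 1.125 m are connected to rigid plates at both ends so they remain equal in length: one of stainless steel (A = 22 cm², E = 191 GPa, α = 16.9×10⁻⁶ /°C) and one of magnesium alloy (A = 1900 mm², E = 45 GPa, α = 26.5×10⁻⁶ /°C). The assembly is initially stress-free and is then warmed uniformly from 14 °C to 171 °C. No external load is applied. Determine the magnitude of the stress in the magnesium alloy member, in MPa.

σ ≈ 56.4 MPa (compressive)

Both members must finish at the same length. With the larger α, the magnesium alloy tends to over-expand; the plates restrain it, putting the magnesium alloy in compression and the stainless steel in tension. With no external load the two internal forces are equal and opposite, magnitude P.
Setting the final lengths equal and cancelling L: (α₁ − α₂)ΔT = P/(A₁E₁) + P/(A₂E₂).
|α₁ − α₂|·ΔT = 9.6×10⁻⁶ × 157 = 0.001507.
1/(A₁E₁) + 1/(A₂E₂) = 1/(2200×191×10³) + 1/(1900×45×10³) = 1.408×10⁻⁸ N⁻¹.
P = 0.001507 / 1.408×10⁻⁸ = 107100 N = 107.1 kN.
σ_{magnesium alloy} = P/A₂ = 107100/1900 = 56.36 MPa, compressive.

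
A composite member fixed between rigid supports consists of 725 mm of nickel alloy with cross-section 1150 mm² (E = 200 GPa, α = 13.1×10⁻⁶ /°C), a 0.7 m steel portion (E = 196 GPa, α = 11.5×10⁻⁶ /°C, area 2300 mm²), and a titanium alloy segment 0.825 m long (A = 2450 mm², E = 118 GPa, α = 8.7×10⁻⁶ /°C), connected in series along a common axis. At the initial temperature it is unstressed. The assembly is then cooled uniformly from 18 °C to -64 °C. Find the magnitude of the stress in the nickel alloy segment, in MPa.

σ ≈ 233 MPa (tensile)

With the walls removed the bar would change length by δ_free = Σ αᵢΔT Lᵢ = 13.1×10⁻⁶×82×725 + 11.5×10⁻⁶×82×700 + 8.7×10⁻⁶×82×825 = 2.027 mm.
The rigid supports impose zero overall length change; the single axial force P common to all segments must satisfy P Σ Lᵢ/(AᵢEᵢ) = δ_free.
The series flexibility is Σ Lᵢ/(AᵢEᵢ) = 725/(1150×200×10³) + 700/(2300×196×10³) + 825/(2450×118×10³) = 7.559×10⁻⁶ mm/N.
P = 2.027 / 7.559×10⁻⁶ = 268200 N = 268.2 kN, tensile.
σ_{nickel alloy} = P / A = 268200 / 1150 = 233.2 MPa.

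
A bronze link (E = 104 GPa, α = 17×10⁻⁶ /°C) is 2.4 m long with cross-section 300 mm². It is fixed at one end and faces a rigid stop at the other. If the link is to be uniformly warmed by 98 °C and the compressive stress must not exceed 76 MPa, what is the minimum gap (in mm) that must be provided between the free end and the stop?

g ≈ 2.24 mm

With no wall the link would lengthen by αΔT L = 17×10⁻⁶ × 98 × 2400 = 3.998 mm.
At the allowable stress the elastic shortening the wall may impose is σL/E = 76 × 2400 / (104×10³) = 1.754 mm.
The gap must absorb the remainder: g_min = 3.998 − 1.754 = 2.245 mm.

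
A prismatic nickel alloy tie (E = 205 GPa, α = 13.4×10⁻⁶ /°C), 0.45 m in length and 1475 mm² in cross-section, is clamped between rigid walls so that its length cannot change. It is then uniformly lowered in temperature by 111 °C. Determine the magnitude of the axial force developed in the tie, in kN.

P ≈ 450 kN (tensile)

Full restraint means ε = 0, so the stress is σ = EαΔT = 205×10³ × 13.4×10⁻⁶ × 111 = 304.9 MPa.
P = AEαΔT = 1475 × 205×10³ × 13.4×10⁻⁶ × 111 = 449.8 kN (tensile).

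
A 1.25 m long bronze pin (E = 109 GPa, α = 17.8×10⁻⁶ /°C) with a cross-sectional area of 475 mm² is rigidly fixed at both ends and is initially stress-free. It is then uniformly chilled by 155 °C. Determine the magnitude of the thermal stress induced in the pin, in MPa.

Because both ends are immovable the net strain is zero, and the suppressed thermal strain is αΔT = 17.8×10⁻⁶ × 155 = 2759×10⁻⁶.
Hence σ = E·αΔT = 109×10³ × 2759×10⁻⁶ = 300.7 MPa, tensile.

σ ≈ 301 MPa (tensile)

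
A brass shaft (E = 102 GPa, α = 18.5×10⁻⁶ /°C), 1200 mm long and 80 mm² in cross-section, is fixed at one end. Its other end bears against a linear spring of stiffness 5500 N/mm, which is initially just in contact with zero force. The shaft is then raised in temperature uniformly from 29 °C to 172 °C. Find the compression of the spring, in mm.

The unrestrained thermal change is αΔT L = 18.5×10⁻⁶ × 143 × 1200 = 3.175 mm.
With a force P in the spring, the elastic change of the shaft is PL/(AE) and that of the spring is P/k; compatibility requires their sum to equal δ_free.
So P = δ_free / [L/(AE) + 1/k] = 3.175 / [ 1200/(80×102×10³) + 1/(5500) ].
P = 3.175 / 0.0003289 = 9653 N.
Spring compression = P/k = 9653/(5500) = 1.755 mm.

δ ≈ 1.76 mm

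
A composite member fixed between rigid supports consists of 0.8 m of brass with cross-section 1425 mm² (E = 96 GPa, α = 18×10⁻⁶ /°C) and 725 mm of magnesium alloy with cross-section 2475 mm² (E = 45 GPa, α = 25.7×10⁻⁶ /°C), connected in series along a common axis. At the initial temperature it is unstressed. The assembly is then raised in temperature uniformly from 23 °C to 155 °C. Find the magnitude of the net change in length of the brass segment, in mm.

|ΔL| ≈ 0.163 mm

Free thermal expansion of the whole bar: Σ αᵢΔT Lᵢ = 18×10⁻⁶×132×800 + 25.7×10⁻⁶×132×725 = 4.36 mm.
The walls prevent any net length change, so an axial force P (same in every segment) develops. Compatibility: P · Σ Lᵢ/(AᵢEᵢ) = δ_free.
Σ Lᵢ/(AᵢEᵢ) = 800/(1425×96×10³) + 725/(2475×45×10³) = 1.236×10⁻⁵ mm/N.
Hence P = δ_free / Σ(L/AE) = 4.36/1.236×10⁻⁵ = 352.8 kN (compressive).
For the brass segment, free thermal change = 18×10⁻⁶×132×800 = 1.901 mm and elastic change from P = 352800×800/(1425×96×10³) = 2.063 mm; these oppose, so the net change is 0.163 mm (segment shortens).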